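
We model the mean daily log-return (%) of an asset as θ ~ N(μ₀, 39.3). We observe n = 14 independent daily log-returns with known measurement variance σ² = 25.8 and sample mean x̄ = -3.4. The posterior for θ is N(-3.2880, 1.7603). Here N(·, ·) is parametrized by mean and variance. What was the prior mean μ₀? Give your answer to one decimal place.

μ₀ = -0.9

The posterior mean is a precision-weighted average: μ_n = (τ₀μ₀ + τ_data·x̄)/(τ₀+τ_data), with τ₀=1/σ₀² and τ_data=n/σ².
Here τ₀ = 1/39.3 = 0.025445 and τ_data = 14/25.8 = 0.542636, so τ_n = 0.568081.
Rearranging for μ₀: μ₀ = (μ_n·τ_n − τ_data·x̄)/τ₀ = (-3.2880·0.568081 − 0.542636·-3.4) / 0.025445 = -0.022888/0.025445 ≈ -0.9.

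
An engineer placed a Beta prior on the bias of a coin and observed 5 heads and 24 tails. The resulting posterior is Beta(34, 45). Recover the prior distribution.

Beta(29, 21)

Under Beta–binomial conjugacy the posterior parameters are (a+s, b+f).
So a = 34 − 5 = 29 and b = 45 − 24 = 21.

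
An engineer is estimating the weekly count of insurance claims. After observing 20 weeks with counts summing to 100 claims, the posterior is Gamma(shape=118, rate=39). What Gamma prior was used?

Gamma–Poisson conjugacy: posterior shape = α + Σxᵢ, posterior rate = β + n.
So α = 118 − 100 = 18 and β = 39 − 20 = 19.

Gamma(shape=18, rate=19)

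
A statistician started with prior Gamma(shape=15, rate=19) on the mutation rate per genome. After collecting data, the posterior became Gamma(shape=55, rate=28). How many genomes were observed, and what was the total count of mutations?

A Gamma(α, β) prior (rate parametrization) on a Poisson rate with n observations summing to S gives posterior Gamma(α+S, β+n).
Matching: Σxᵢ = 55 − 15 = 40 and n = 28 − 19 = 9.

n = 9 genomes with total 40 mutations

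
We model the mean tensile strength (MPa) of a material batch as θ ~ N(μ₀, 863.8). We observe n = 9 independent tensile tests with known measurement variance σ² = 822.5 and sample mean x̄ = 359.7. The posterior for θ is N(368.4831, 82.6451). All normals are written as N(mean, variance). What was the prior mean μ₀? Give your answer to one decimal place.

μ₀ = 451.5

With known observation variance, the Normal–Normal posterior has precision τ_n = τ₀ + n/σ² and mean μ_n = (τ₀μ₀ + (n/σ²)x̄)/τ_n.
Here τ₀ = 1/863.8 = 0.001158 and τ_data = 9/822.5 = 0.010942, so τ_n = 0.012100.
Rearranging for μ₀: μ₀ = (μ_n·τ_n − τ_data·x̄)/τ₀ = (368.4831·0.012100 − 0.010942·359.7) / 0.001158 = 0.522808/0.001158 ≈ 451.5.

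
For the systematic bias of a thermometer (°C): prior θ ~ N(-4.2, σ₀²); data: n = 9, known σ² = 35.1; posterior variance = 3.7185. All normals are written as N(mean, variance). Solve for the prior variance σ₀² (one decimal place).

σ₀² = 79.9

For the Normal–Normal model with known σ², precisions add: τ_n = τ₀ + n/σ².
So 1/σ₀² = 1/3.7185 − 9/35.1 = 0.268926 − 0.256410 = 0.012516.
Hence σ₀² = 1/0.012516 ≈ 79.9.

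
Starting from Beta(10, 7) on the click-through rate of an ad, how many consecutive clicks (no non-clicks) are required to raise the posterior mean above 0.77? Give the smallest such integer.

After k clicks and 0 non-clicks the posterior is Beta(10+k, 7), with mean (10+k)/(10+7+k).
Set (10+k)/(17+k) > 0.77 and solve: k > (0.77·17 − 10)/(1 − 0.77) = 13.435.
The smallest integer exceeding 13.435 is 14.

k = 14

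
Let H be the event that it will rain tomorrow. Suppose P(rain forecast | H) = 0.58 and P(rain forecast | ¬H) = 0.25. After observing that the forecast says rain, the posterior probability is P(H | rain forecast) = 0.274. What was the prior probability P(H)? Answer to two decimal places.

P(H) = 0.14

Bayes' rule in odds form gives O(H|E) = O(H)·[P(E|H)/P(E|¬H)], hence O(H) = O(H|E)/LR.
Posterior odds = 0.274/(1−0.274) = 0.3774. LR = 0.58/0.25 = 2.3200.
Prior odds = 0.3774/2.3200 = 0.1627, so P(H) = 0.1627/(1+0.1627) ≈ 0.14.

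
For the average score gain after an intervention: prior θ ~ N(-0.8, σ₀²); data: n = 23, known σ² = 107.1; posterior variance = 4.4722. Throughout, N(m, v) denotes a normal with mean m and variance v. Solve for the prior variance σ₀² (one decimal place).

σ₀² = 113.0

For the Normal–Normal model with known σ², precisions add: τ_n = τ₀ + n/σ².
So 1/σ₀² = 1/4.4722 − 23/107.1 = 0.223604 − 0.214753 = 0.008851.
Hence σ₀² = 1/0.008851 ≈ 113.0.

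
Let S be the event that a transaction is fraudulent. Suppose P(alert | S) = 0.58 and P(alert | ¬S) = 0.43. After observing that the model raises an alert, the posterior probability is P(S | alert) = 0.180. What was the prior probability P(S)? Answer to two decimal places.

In odds form, posterior odds = prior odds × likelihood ratio, so prior odds = posterior odds ÷ LR.
Posterior odds = 0.180/(1−0.180) = 0.2195. LR = 0.58/0.43 = 1.3488.
Prior odds = 0.2195/1.3488 = 0.1627, so P(S) = 0.1627/(1+0.1627) ≈ 0.14.

P(S) = 0.14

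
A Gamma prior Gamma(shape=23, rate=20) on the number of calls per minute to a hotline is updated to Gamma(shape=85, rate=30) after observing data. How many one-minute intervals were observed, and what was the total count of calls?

Gamma–Poisson conjugacy: posterior shape = α + Σxᵢ, posterior rate = β + n.
Matching: Σxᵢ = 85 − 23 = 62 and n = 30 − 20 = 10.

n = 10 one-minute intervals with total 62 calls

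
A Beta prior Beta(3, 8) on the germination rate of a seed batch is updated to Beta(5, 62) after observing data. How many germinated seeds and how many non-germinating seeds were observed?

2 germinated seeds and 54 non-germinating seeds

Under Beta–binomial conjugacy the posterior parameters are (a+s, b+f).
Match parameters: s=5−3=2, f=62−8=54.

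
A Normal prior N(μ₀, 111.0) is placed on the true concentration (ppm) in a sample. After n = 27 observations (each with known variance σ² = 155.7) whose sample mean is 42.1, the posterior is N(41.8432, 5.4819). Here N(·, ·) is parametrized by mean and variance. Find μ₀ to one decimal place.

With known observation variance, the Normal–Normal posterior has precision τ_n = τ₀ + n/σ² and mean μ_n = (τ₀μ₀ + (n/σ²)x̄)/τ_n.
Here τ₀ = 1/111.0 = 0.009009 and τ_data = 27/155.7 = 0.173410, so τ_n = 0.182419.
Rearranging for μ₀: μ₀ = (μ_n·τ_n − τ_data·x̄)/τ₀ = (41.8432·0.182419 − 0.173410·42.1) / 0.009009 = 0.332434/0.009009 ≈ 36.9.

μ₀ = 36.9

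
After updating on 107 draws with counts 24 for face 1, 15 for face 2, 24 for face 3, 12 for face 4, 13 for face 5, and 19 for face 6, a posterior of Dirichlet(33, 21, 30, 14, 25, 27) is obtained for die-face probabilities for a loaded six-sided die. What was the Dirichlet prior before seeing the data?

For a Dirichlet(α) prior with multinomial counts c, the posterior is Dirichlet(α + c) componentwise.
Subtract each count from the matching posterior parameter: 33−24=9, 21−15=6, 30−24=6, 14−12=2, 25−13=12, 27−19=8.

Dirichlet(9, 6, 6, 2, 12, 8)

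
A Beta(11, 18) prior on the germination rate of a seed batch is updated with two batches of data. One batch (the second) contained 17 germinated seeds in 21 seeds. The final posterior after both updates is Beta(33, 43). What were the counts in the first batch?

Sequential conjugate updates are equivalent to a single update on the pooled data, so total successes = posterior α − prior α and total failures = posterior β − prior β.
Total across both batches: 33−11=22 germinated seeds, 43−18=25 non-germinating seeds.
Subtract the second batch: 22−17=5 germinated seeds and 25−4=21 non-germinating seeds.

5 germinated seeds and 21 non-germinating seeds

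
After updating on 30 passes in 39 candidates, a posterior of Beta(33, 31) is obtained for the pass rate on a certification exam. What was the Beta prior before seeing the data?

Beta(3, 22)

Under Beta–binomial conjugacy the posterior parameters are (a+s, b+f).
Subtract the data counts: 33−30=3, 31−9=22.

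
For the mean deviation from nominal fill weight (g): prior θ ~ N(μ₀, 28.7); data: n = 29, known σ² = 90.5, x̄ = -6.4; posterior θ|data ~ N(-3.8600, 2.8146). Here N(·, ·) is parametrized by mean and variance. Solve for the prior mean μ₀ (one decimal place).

μ₀ = 19.5

With known observation variance, the Normal–Normal posterior has precision τ_n = τ₀ + n/σ² and mean μ_n = (τ₀μ₀ + (n/σ²)x̄)/τ_n.
Here τ₀ = 1/28.7 = 0.034843 and τ_data = 29/90.5 = 0.320442, so τ_n = 0.355285.
Rearranging for μ₀: μ₀ = (μ_n·τ_n − τ_data·x̄)/τ₀ = (-3.8600·0.355285 − 0.320442·-6.4) / 0.034843 = 0.679429/0.034843 ≈ 19.5.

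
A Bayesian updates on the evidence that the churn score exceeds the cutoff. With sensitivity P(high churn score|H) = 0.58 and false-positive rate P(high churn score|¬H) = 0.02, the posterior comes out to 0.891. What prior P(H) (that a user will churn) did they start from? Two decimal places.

In odds form, posterior odds = prior odds × likelihood ratio, so prior odds = posterior odds ÷ LR.
Posterior odds = 0.891/(1−0.891) = 8.1743. LR = 0.58/0.02 = 29.0000.
Prior odds = 8.1743/29.0000 = 0.2819, so P(H) = 0.2819/(1+0.2819) ≈ 0.22.

P(H) = 0.22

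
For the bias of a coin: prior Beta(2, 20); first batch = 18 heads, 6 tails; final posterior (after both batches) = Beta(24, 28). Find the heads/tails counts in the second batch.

Because Beta–binomial updating is additive in the counts, the combined data contributed (α_post−α_prior, β_post−β_prior) successes and failures.
Total across both batches: 24−2=22 heads, 28−20=8 tails.
Subtract the first batch: 22−18=4 heads and 8−6=2 tails.

4 heads and 2 tails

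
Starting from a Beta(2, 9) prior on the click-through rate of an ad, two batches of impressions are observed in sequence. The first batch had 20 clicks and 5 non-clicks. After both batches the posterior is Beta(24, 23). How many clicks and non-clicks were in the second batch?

Sequential conjugate updates are equivalent to a single update on the pooled data, so total successes = posterior α − prior α and total failures = posterior β − prior β.
Total across both batches: 24−2=22 clicks, 23−9=14 non-clicks.
Subtract the first batch: 22−20=2 clicks and 14−5=9 non-clicks.

2 clicks and 9 non-clicks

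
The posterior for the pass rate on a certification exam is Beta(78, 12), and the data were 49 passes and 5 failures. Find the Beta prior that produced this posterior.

Beta(29, 7)

Under Beta–binomial conjugacy the posterior parameters are (α+s, β+f).
Subtract the data counts: 78−49=29, 12−5=7.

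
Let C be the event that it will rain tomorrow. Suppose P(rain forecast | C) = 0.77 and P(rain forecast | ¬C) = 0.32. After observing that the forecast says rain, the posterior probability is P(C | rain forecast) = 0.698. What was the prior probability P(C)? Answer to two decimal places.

P(C) = 0.49

In odds form, posterior odds = prior odds × likelihood ratio, so prior odds = posterior odds ÷ LR.
Posterior odds = 0.698/(1−0.698) = 2.3113. LR = 0.77/0.32 = 2.4062.
Prior odds = 2.3113/2.4062 = 0.9606, so P(C) = 0.9606/(1+0.9606) ≈ 0.49.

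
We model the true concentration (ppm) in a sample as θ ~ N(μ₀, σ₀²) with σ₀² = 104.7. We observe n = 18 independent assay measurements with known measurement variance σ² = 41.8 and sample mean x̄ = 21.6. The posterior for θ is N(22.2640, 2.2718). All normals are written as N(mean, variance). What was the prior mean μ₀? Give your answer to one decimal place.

μ₀ = 52.2

With known observation variance, the Normal–Normal posterior has precision τ_n = τ₀ + n/σ² and mean μ_n = (τ₀μ₀ + (n/σ²)x̄)/τ_n.
Here τ₀ = 1/104.7 = 0.009551 and τ_data = 18/41.8 = 0.430622, so τ_n = 0.440173.
Rearranging for μ₀: μ₀ = (μ_n·τ_n − τ_data·x̄)/τ₀ = (22.2640·0.440173 − 0.430622·21.6) / 0.009551 = 0.498576/0.009551 ≈ 52.2.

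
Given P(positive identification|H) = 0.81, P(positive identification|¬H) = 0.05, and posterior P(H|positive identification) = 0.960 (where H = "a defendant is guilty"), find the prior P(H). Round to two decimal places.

Bayes' rule in odds form gives O(H|E) = O(H)·[P(E|H)/P(E|¬H)], hence O(H) = O(H|E)/LR.
Posterior odds = 0.960/(1−0.960) = 24.0000. LR = 0.81/0.05 = 16.2000.
Prior odds = 24.0000/16.2000 = 1.4815, so P(H) = 1.4815/(1+1.4815) ≈ 0.60.

P(H) = 0.60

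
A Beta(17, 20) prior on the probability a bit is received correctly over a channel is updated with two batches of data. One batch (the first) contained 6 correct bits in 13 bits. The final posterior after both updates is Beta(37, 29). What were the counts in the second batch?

14 correct bits and 2 errors

Because Beta–binomial updating is additive in the counts, the combined data contributed (α_post−α_prior, β_post−β_prior) successes and failures.
Total across both batches: 37−17=20 correct bits, 29−20=9 errors.
Subtract the first batch: 20−6=14 correct bits and 9−7=2 errors.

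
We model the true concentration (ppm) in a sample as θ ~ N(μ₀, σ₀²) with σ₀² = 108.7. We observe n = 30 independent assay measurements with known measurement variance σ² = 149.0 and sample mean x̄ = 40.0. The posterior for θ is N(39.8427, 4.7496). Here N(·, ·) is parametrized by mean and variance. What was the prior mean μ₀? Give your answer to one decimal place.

With known observation variance, the Normal–Normal posterior has precision τ_n = τ₀ + n/σ² and mean μ_n = (τ₀μ₀ + (n/σ²)x̄)/τ_n.
Here τ₀ = 1/108.7 = 0.009200 and τ_data = 30/149.0 = 0.201342, so τ_n = 0.210542.
Rearranging for μ₀: μ₀ = (μ_n·τ_n − τ_data·x̄)/τ₀ = (39.8427·0.210542 − 0.201342·40.0) / 0.009200 = 0.334882/0.009200 ≈ 36.4.

μ₀ = 36.4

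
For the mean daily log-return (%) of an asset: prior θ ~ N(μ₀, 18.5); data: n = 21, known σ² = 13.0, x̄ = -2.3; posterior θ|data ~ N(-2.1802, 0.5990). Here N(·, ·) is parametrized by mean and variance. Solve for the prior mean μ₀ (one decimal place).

With known observation variance, the Normal–Normal posterior has precision τ_n = τ₀ + n/σ² and mean μ_n = (τ₀μ₀ + (n/σ²)x̄)/τ_n.
Here τ₀ = 1/18.5 = 0.054054 and τ_data = 21/13.0 = 1.615385, so τ_n = 1.669439.
Rearranging for μ₀: μ₀ = (μ_n·τ_n − τ_data·x̄)/τ₀ = (-2.1802·1.669439 − 1.615385·-2.3) / 0.054054 = 0.075675/0.054054 ≈ 1.4.

μ₀ = 1.4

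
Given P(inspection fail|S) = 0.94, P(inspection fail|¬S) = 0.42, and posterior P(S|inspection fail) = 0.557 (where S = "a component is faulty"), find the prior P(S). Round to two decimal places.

In odds form, posterior odds = prior odds × likelihood ratio, so prior odds = posterior odds ÷ LR.
Posterior odds = 0.557/(1−0.557) = 1.2573. LR = 0.94/0.42 = 2.2381.
Prior odds = 1.2573/2.2381 = 0.5618, so P(S) = 0.5618/(1+0.5618) ≈ 0.36.

P(S) = 0.36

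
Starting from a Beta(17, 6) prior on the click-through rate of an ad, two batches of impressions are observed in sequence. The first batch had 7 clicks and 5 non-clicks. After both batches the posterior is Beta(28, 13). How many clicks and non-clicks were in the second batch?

4 clicks and 2 non-clicks

Because Beta–binomial updating is additive in the counts, the combined data contributed (α_post−α_prior, β_post−β_prior) successes and failures.
Total across both batches: 28−17=11 clicks, 13−6=7 non-clicks.
Subtract the first batch: 11−7=4 clicks and 7−5=2 non-clicks.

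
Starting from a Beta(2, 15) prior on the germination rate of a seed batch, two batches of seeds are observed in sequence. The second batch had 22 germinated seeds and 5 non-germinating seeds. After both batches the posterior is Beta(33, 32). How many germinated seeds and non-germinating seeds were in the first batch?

9 germinated seeds and 12 non-germinating seeds

Sequential conjugate updates are equivalent to a single update on the pooled data, so total successes = posterior α − prior α and total failures = posterior β − prior β.
Total across both batches: 33−2=31 germinated seeds, 32−15=17 non-germinating seeds.
Subtract the second batch: 31−22=9 germinated seeds and 17−5=12 non-germinating seeds.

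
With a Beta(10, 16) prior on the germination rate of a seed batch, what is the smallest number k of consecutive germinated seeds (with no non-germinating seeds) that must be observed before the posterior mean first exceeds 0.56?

After k germinated seeds and 0 non-germinating seeds the posterior is Beta(10+k, 16), with mean (10+k)/(10+16+k).
Set (10+k)/(26+k) > 0.56 and solve: k > (0.56·26 − 10)/(1 − 0.56) = 10.364.
The smallest integer exceeding 10.364 is 11.

k = 11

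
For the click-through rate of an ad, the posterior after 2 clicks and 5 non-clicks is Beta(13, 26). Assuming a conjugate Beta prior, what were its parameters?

Beta(11, 21)

Beta is conjugate to the binomial likelihood: posterior = Beta(α+s, β+f).
So α = 13 − 2 = 11 and β = 26 − 5 = 21.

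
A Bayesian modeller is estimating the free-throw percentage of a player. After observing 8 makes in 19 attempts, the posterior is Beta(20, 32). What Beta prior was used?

Beta(12, 21)

Beta is conjugate to the binomial likelihood: posterior = Beta(α+s, β+f).
So α = 20 − 8 = 12 and β = 32 − 11 = 21.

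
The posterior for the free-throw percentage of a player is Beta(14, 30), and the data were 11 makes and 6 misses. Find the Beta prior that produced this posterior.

Beta is conjugate to the binomial likelihood: posterior = Beta(α+s, β+f).
Subtract the data counts: 14−11=3, 30−6=24.

Beta(3, 24)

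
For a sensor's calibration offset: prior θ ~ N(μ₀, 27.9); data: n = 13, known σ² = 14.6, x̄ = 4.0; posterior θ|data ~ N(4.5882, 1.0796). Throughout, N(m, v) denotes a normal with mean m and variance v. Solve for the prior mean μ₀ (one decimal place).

The posterior mean is a precision-weighted average: μ_n = (τ₀μ₀ + τ_data·x̄)/(τ₀+τ_data), with τ₀=1/σ₀² and τ_data=n/σ².
Here τ₀ = 1/27.9 = 0.035842 and τ_data = 13/14.6 = 0.890411, so τ_n = 0.926253.
Rearranging for μ₀: μ₀ = (μ_n·τ_n − τ_data·x̄)/τ₀ = (4.5882·0.926253 − 0.890411·4.0) / 0.035842 = 0.688190/0.035842 ≈ 19.2.

μ₀ = 19.2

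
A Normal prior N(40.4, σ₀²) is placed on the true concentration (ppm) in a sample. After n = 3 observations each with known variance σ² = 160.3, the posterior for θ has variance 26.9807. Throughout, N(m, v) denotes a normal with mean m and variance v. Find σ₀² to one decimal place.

σ₀² = 54.5

Posterior precision equals prior precision plus data precision: 1/σ_n² = 1/σ₀² + n/σ².
So 1/σ₀² = 1/26.9807 − 3/160.3 = 0.037064 − 0.018715 = 0.018349.
Hence σ₀² = 1/0.018349 ≈ 54.5.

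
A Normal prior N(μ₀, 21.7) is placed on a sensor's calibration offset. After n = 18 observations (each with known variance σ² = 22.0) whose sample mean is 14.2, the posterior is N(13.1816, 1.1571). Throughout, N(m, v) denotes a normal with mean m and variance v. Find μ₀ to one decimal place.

μ₀ = -4.9

The posterior mean is a precision-weighted average: μ_n = (τ₀μ₀ + τ_data·x̄)/(τ₀+τ_data), with τ₀=1/σ₀² and τ_data=n/σ².
Here τ₀ = 1/21.7 = 0.046083 and τ_data = 18/22.0 = 0.818182, so τ_n = 0.864265.
Rearranging for μ₀: μ₀ = (μ_n·τ_n − τ_data·x̄)/τ₀ = (13.1816·0.864265 − 0.818182·14.2) / 0.046083 = -0.225789/0.046083 ≈ -4.9.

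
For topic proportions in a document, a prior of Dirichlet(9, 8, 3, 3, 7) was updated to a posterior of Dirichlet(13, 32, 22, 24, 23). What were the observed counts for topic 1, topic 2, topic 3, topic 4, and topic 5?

For a Dirichlet(α) prior with multinomial counts c, the posterior is Dirichlet(α + c) componentwise.
Counts are posterior − prior componentwise: 13−9=4, 32−8=24, 22−3=19, 24−3=21, 23−7=16.

counts (4, 24, 19, 21, 16)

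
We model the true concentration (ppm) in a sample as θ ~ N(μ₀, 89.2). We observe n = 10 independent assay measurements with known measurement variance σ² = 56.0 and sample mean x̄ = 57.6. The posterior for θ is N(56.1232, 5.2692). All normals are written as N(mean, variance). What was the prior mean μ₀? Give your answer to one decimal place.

μ₀ = 32.6

The posterior mean is a precision-weighted average: μ_n = (τ₀μ₀ + τ_data·x̄)/(τ₀+τ_data), with τ₀=1/σ₀² and τ_data=n/σ².
Here τ₀ = 1/89.2 = 0.011211 and τ_data = 10/56.0 = 0.178571, so τ_n = 0.189782.
Rearranging for μ₀: μ₀ = (μ_n·τ_n − τ_data·x̄)/τ₀ = (56.1232·0.189782 − 0.178571·57.6) / 0.011211 = 0.365484/0.011211 ≈ 32.6.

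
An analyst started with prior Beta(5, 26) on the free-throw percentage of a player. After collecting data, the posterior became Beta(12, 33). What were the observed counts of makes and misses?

7 makes and 7 misses

A Beta(α, β) prior with s successes and f failures in binomial data gives a Beta(α+s, β+f) posterior.
Match parameters: s=12−5=7, f=33−26=7.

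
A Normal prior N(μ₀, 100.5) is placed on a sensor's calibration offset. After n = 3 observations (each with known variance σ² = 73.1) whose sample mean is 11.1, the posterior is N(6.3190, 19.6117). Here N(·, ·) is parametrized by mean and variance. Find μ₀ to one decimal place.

The posterior mean is a precision-weighted average: μ_n = (τ₀μ₀ + τ_data·x̄)/(τ₀+τ_data), with τ₀=1/σ₀² and τ_data=n/σ².
Here τ₀ = 1/100.5 = 0.009950 and τ_data = 3/73.1 = 0.041040, so τ_n = 0.050990.
Rearranging for μ₀: μ₀ = (μ_n·τ_n − τ_data·x̄)/τ₀ = (6.3190·0.050990 − 0.041040·11.1) / 0.009950 = -0.133338/0.009950 ≈ -13.4.

μ₀ = -13.4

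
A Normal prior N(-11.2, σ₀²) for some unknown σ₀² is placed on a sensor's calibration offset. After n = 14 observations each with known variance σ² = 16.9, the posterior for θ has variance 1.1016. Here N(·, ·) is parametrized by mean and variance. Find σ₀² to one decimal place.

σ₀² = 12.6

Posterior precision equals prior precision plus data precision: 1/σ_n² = 1/σ₀² + n/σ².
So 1/σ₀² = 1/1.1016 − 14/16.9 = 0.907771 − 0.828402 = 0.079369.
Hence σ₀² = 1/0.079369 ≈ 12.6.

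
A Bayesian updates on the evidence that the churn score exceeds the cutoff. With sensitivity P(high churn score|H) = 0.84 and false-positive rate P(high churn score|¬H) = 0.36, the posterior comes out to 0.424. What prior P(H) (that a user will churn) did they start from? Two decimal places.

P(H) = 0.24

Bayes' rule in odds form gives O(H|E) = O(H)·[P(E|H)/P(E|¬H)], hence O(H) = O(H|E)/LR.
Posterior odds = 0.424/(1−0.424) = 0.7361. LR = 0.84/0.36 = 2.3333.
Prior odds = 0.7361/2.3333 = 0.3155, so P(H) = 0.3155/(1+0.3155) ≈ 0.24.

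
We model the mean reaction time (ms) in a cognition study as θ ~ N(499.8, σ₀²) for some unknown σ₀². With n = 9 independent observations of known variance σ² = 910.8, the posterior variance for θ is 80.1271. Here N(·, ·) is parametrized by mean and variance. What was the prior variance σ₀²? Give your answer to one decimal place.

σ₀² = 384.8

For the Normal–Normal model with known σ², precisions add: τ_n = τ₀ + n/σ².
So 1/σ₀² = 1/80.1271 − 9/910.8 = 0.012480 − 0.009881 = 0.002599.
Hence σ₀² = 1/0.002599 ≈ 384.8.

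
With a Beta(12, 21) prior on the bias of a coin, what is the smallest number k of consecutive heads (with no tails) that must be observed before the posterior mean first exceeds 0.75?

k = 52

After k heads and 0 tails the posterior is Beta(12+k, 21), with mean (12+k)/(12+21+k).
Set (12+k)/(33+k) > 0.75 and solve: k > (0.75·33 − 12)/(1 − 0.75) = 51.000.
The smallest integer exceeding 51.000 is 52.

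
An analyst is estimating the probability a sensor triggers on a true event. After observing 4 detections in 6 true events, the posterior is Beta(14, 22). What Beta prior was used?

Beta(10, 20)

Beta is conjugate to the binomial likelihood: posterior = Beta(α+s, β+f).
Subtract the data counts: 14−4=10, 22−2=20.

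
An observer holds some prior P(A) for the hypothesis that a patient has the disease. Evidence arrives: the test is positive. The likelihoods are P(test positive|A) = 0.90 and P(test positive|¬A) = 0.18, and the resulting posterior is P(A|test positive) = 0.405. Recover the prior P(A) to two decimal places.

P(A) = 0.12

In odds form, posterior odds = prior odds × likelihood ratio, so prior odds = posterior odds ÷ LR.
Posterior odds = 0.405/(1−0.405) = 0.6807. LR = 0.90/0.18 = 5.0000.
Prior odds = 0.6807/5.0000 = 0.1361, so P(A) = 0.1361/(1+0.1361) ≈ 0.12.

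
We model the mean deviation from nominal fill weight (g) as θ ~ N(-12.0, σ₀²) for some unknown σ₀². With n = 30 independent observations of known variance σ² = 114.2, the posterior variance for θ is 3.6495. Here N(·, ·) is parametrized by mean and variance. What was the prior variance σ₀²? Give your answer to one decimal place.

For the Normal–Normal model with known σ², precisions add: τ_n = τ₀ + n/σ².
So 1/σ₀² = 1/3.6495 − 30/114.2 = 0.274010 − 0.262697 = 0.011313.
Hence σ₀² = 1/0.011313 ≈ 88.4.

σ₀² = 88.4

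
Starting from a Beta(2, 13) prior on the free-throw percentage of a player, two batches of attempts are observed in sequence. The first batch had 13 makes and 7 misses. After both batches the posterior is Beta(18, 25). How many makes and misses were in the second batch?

3 makes and 5 misses

Sequential conjugate updates are equivalent to a single update on the pooled data, so total successes = posterior α − prior α and total failures = posterior β − prior β.
Total across both batches: 18−2=16 makes, 25−13=12 misses.
Subtract the first batch: 16−13=3 makes and 12−7=5 misses.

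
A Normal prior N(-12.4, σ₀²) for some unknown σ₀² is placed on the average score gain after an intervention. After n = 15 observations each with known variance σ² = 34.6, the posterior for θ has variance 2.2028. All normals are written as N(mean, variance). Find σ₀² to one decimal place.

Posterior precision equals prior precision plus data precision: 1/σ_n² = 1/σ₀² + n/σ².
So 1/σ₀² = 1/2.2028 − 15/34.6 = 0.453968 − 0.433526 = 0.020442.
Hence σ₀² = 1/0.020442 ≈ 48.9.

σ₀² = 48.9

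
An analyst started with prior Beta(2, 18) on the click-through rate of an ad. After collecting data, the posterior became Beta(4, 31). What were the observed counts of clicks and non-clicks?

A Beta(α, β) prior with s successes and f failures in binomial data gives a Beta(α+s, β+f) posterior.
Match parameters: s=4−2=2, f=31−18=13.

2 clicks and 13 non-clicks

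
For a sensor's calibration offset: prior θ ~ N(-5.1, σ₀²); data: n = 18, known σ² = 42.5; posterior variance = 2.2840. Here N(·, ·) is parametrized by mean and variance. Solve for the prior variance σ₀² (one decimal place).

For the Normal–Normal model with known σ², precisions add: τ_n = τ₀ + n/σ².
So 1/σ₀² = 1/2.2840 − 18/42.5 = 0.437828 − 0.423529 = 0.014299.
Hence σ₀² = 1/0.014299 ≈ 69.9.

σ₀² = 69.9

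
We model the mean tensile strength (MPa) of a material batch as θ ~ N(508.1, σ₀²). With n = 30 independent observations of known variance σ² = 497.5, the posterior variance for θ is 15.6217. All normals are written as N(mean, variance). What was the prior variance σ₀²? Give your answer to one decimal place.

σ₀² = 269.4

For the Normal–Normal model with known σ², precisions add: τ_n = τ₀ + n/σ².
So 1/σ₀² = 1/15.6217 − 30/497.5 = 0.064014 − 0.060302 = 0.003712.
Hence σ₀² = 1/0.003712 ≈ 269.4.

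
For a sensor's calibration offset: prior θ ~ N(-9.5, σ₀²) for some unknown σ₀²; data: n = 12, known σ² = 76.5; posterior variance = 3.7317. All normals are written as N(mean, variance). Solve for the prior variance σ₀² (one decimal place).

Posterior precision equals prior precision plus data precision: 1/σ_n² = 1/σ₀² + n/σ².
So 1/σ₀² = 1/3.7317 − 12/76.5 = 0.267974 − 0.156863 = 0.111111.
Hence σ₀² = 1/0.111111 ≈ 9.0.

σ₀² = 9.0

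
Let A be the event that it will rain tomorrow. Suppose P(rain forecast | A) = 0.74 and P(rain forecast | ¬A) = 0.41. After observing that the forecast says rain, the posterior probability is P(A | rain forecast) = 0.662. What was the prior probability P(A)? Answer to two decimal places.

In odds form, posterior odds = prior odds × likelihood ratio, so prior odds = posterior odds ÷ LR.
Posterior odds = 0.662/(1−0.662) = 1.9586. LR = 0.74/0.41 = 1.8049.
Prior odds = 1.9586/1.8049 = 1.0852, so P(A) = 1.0852/(1+1.0852) ≈ 0.52.

P(A) = 0.52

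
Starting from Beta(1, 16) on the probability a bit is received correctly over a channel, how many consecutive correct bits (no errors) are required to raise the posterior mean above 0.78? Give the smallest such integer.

After k correct bits and 0 errors the posterior is Beta(1+k, 16), with mean (1+k)/(1+16+k).
Set (1+k)/(17+k) > 0.78 and solve: k > (0.78·17 − 1)/(1 − 0.78) = 55.727.
The smallest integer exceeding 55.727 is 56.

k = 56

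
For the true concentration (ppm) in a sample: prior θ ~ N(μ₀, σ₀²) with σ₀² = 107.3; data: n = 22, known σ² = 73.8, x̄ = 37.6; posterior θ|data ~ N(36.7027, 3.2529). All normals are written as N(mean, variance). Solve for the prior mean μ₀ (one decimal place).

The posterior mean is a precision-weighted average: μ_n = (τ₀μ₀ + τ_data·x̄)/(τ₀+τ_data), with τ₀=1/σ₀² and τ_data=n/σ².
Here τ₀ = 1/107.3 = 0.009320 and τ_data = 22/73.8 = 0.298103, so τ_n = 0.307423.
Rearranging for μ₀: μ₀ = (μ_n·τ_n − τ_data·x̄)/τ₀ = (36.7027·0.307423 − 0.298103·37.6) / 0.009320 = 0.074581/0.009320 ≈ 8.0.

μ₀ = 8.0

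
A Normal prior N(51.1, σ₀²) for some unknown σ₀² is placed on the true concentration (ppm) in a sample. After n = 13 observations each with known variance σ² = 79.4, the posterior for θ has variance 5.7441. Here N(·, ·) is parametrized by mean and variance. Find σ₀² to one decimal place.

Posterior precision equals prior precision plus data precision: 1/σ_n² = 1/σ₀² + n/σ².
So 1/σ₀² = 1/5.7441 − 13/79.4 = 0.174092 − 0.163728 = 0.010364.
Hence σ₀² = 1/0.010364 ≈ 96.5.

σ₀² = 96.5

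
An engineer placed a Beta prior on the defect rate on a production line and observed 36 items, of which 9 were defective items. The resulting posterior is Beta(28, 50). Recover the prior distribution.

Under Beta–binomial conjugacy the posterior parameters are (α+s, β+f).
So α = 28 − 9 = 19 and β = 50 − 27 = 23.

Beta(19, 23)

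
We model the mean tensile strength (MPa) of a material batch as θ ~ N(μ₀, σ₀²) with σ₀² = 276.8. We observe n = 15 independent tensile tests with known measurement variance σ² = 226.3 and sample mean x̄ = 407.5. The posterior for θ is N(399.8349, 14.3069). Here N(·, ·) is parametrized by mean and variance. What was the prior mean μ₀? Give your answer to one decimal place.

μ₀ = 259.2

With known observation variance, the Normal–Normal posterior has precision τ_n = τ₀ + n/σ² and mean μ_n = (τ₀μ₀ + (n/σ²)x̄)/τ_n.
Here τ₀ = 1/276.8 = 0.003613 and τ_data = 15/226.3 = 0.066284, so τ_n = 0.069897.
Rearranging for μ₀: μ₀ = (μ_n·τ_n − τ_data·x̄)/τ₀ = (399.8349·0.069897 − 0.066284·407.5) / 0.003613 = 0.936530/0.003613 ≈ 259.2.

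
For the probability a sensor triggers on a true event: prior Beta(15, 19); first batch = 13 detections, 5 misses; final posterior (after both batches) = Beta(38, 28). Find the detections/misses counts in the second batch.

Because Beta–binomial updating is additive in the counts, the combined data contributed (α_post−α_prior, β_post−β_prior) successes and failures.
Total across both batches: 38−15=23 detections, 28−19=9 misses.
Subtract the first batch: 23−13=10 detections and 9−5=4 misses.

10 detections and 4 misses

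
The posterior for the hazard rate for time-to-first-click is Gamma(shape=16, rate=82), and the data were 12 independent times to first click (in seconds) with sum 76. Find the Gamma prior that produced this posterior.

For an exponential likelihood with a Gamma(α, β) prior on the rate, n observations with total T give posterior Gamma(α+n, β+T).
So α = 16 − 12 = 4 and β = 82 − 76 = 6.

Gamma(shape=4, rate=6)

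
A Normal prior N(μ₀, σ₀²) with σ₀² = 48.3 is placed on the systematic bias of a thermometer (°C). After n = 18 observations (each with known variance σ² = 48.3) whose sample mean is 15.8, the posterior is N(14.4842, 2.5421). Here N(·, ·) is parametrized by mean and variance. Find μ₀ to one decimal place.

μ₀ = -9.2

With known observation variance, the Normal–Normal posterior has precision τ_n = τ₀ + n/σ² and mean μ_n = (τ₀μ₀ + (n/σ²)x̄)/τ_n.
Here τ₀ = 1/48.3 = 0.020704 and τ_data = 18/48.3 = 0.372671, so τ_n = 0.393375.
Rearranging for μ₀: μ₀ = (μ_n·τ_n − τ_data·x̄)/τ₀ = (14.4842·0.393375 − 0.372671·15.8) / 0.020704 = -0.190480/0.020704 ≈ -9.2.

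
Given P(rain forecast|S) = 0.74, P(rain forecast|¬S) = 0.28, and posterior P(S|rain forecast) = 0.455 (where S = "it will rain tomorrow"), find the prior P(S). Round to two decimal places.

In odds form, posterior odds = prior odds × likelihood ratio, so prior odds = posterior odds ÷ LR.
Posterior odds = 0.455/(1−0.455) = 0.8349. LR = 0.74/0.28 = 2.6429.
Prior odds = 0.8349/2.6429 = 0.3159, so P(S) = 0.3159/(1+0.3159) ≈ 0.24.

P(S) = 0.24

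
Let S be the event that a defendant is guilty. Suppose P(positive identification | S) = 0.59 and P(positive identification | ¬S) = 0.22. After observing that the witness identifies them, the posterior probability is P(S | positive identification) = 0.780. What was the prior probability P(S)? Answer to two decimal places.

In odds form, posterior odds = prior odds × likelihood ratio, so prior odds = posterior odds ÷ LR.
Posterior odds = 0.780/(1−0.780) = 3.5455. LR = 0.59/0.22 = 2.6818.
Prior odds = 3.5455/2.6818 = 1.3221, so P(S) = 1.3221/(1+1.3221) ≈ 0.57.

P(S) = 0.57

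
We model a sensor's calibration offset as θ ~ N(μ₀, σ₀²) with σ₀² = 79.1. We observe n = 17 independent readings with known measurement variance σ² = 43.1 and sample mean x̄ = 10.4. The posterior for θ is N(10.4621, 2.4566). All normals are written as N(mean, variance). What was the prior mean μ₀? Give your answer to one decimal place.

With known observation variance, the Normal–Normal posterior has precision τ_n = τ₀ + n/σ² and mean μ_n = (τ₀μ₀ + (n/σ²)x̄)/τ_n.
Here τ₀ = 1/79.1 = 0.012642 and τ_data = 17/43.1 = 0.394432, so τ_n = 0.407074.
Rearranging for μ₀: μ₀ = (μ_n·τ_n − τ_data·x̄)/τ₀ = (10.4621·0.407074 − 0.394432·10.4) / 0.012642 = 0.156756/0.012642 ≈ 12.4.

μ₀ = 12.4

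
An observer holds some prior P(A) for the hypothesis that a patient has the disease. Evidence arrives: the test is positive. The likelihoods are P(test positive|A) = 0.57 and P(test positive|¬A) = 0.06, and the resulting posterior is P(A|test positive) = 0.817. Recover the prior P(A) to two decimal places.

Bayes' rule in odds form gives O(A|E) = O(A)·[P(E|A)/P(E|¬A)], hence O(A) = O(A|E)/LR.
Posterior odds = 0.817/(1−0.817) = 4.4645. LR = 0.57/0.06 = 9.5000.
Prior odds = 4.4645/9.5000 = 0.4699, so P(A) = 0.4699/(1+0.4699) ≈ 0.32.

P(A) = 0.32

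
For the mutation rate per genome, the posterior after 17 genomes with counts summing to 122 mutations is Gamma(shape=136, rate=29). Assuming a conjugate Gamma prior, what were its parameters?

Gamma(shape=14, rate=12)

Gamma–Poisson conjugacy: posterior shape = α + Σxᵢ, posterior rate = β + n.
So α = 136 − 122 = 14 and β = 29 − 17 = 12.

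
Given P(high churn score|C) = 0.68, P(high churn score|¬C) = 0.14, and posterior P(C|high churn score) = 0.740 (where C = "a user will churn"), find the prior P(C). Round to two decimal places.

P(C) = 0.37

In odds form, posterior odds = prior odds × likelihood ratio, so prior odds = posterior odds ÷ LR.
Posterior odds = 0.740/(1−0.740) = 2.8462. LR = 0.68/0.14 = 4.8571.
Prior odds = 2.8462/4.8571 = 0.5860, so P(C) = 0.5860/(1+0.5860) ≈ 0.37.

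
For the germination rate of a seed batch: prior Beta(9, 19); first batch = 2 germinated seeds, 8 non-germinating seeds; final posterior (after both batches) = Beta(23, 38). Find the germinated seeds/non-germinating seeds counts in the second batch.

12 germinated seeds and 11 non-germinating seeds

Sequential conjugate updates are equivalent to a single update on the pooled data, so total successes = posterior α − prior α and total failures = posterior β − prior β.
Total across both batches: 23−9=14 germinated seeds, 38−19=19 non-germinating seeds.
Subtract the first batch: 14−2=12 germinated seeds and 19−8=11 non-germinating seeds.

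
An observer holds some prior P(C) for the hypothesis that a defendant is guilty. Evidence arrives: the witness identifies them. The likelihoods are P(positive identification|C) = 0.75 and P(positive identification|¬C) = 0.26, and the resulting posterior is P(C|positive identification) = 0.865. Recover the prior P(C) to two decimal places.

P(C) = 0.69

In odds form, posterior odds = prior odds × likelihood ratio, so prior odds = posterior odds ÷ LR.
Posterior odds = 0.865/(1−0.865) = 6.4074. LR = 0.75/0.26 = 2.8846.
Prior odds = 6.4074/2.8846 = 2.2212, so P(C) = 2.2212/(1+2.2212) ≈ 0.69.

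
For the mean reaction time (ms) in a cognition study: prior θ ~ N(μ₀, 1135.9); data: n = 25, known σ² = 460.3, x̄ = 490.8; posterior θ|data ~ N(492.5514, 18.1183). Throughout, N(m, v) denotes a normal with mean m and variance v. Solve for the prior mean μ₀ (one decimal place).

With known observation variance, the Normal–Normal posterior has precision τ_n = τ₀ + n/σ² and mean μ_n = (τ₀μ₀ + (n/σ²)x̄)/τ_n.
Here τ₀ = 1/1135.9 = 0.000880 and τ_data = 25/460.3 = 0.054312, so τ_n = 0.055192.
Rearranging for μ₀: μ₀ = (μ_n·τ_n − τ_data·x̄)/τ₀ = (492.5514·0.055192 − 0.054312·490.8) / 0.000880 = 0.528567/0.000880 ≈ 600.6.

μ₀ = 600.6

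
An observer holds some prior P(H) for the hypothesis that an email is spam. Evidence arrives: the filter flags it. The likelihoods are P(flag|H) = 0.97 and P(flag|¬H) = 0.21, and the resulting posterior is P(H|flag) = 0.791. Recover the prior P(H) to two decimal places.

In odds form, posterior odds = prior odds × likelihood ratio, so prior odds = posterior odds ÷ LR.
Posterior odds = 0.791/(1−0.791) = 3.7847. LR = 0.97/0.21 = 4.6190.
Prior odds = 3.7847/4.6190 = 0.8194, so P(H) = 0.8194/(1+0.8194) ≈ 0.45.

P(H) = 0.45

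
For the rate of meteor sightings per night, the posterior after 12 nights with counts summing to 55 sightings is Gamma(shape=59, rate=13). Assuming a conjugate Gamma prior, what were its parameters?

Gamma(shape=4, rate=1)

A Gamma(α, β) prior (rate parametrization) on a Poisson rate with n observations summing to S gives posterior Gamma(α+S, β+n).
So α = 59 − 55 = 4 and β = 13 − 12 = 1.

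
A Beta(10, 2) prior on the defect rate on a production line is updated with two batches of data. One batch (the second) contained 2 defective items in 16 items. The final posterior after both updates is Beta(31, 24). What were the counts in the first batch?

Sequential conjugate updates are equivalent to a single update on the pooled data, so total successes = posterior α − prior α and total failures = posterior β − prior β.
Total across both batches: 31−10=21 defective items, 24−2=22 good items.
Subtract the second batch: 21−2=19 defective items and 22−14=8 good items.

19 defective items and 8 good items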